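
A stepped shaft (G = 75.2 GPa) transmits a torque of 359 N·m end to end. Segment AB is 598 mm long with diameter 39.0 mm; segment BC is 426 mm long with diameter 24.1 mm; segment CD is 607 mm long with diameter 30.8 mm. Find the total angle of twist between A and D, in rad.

0.107 rad

J_AB = π(0.0390)⁴/32 = 2.27×10^-7 m⁴; J_BC = π(0.0241)⁴/32 = 3.31×10^-8 m⁴; J_CD = π(0.0308)⁴/32 = 8.83×10^-8 m⁴.
θ = (T/G)·Σ L_i/J_i = (359.0/75.2×10⁹)·(0.598/2.27×10^-7 + 0.426/3.31×10^-8 + 0.607/8.83×10^-8) = 0.1068 rad.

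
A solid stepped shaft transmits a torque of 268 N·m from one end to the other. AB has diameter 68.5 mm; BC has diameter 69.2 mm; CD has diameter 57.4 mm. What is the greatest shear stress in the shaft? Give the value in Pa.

Under the same torque, τ_max = 16T/(πd³) is largest where d is smallest — segment CD (d = 57.4 mm).
τ_max = 16·268.0/(π·(0.0574)³) = 7.217×10^6 Pa.

7.22e6 Pa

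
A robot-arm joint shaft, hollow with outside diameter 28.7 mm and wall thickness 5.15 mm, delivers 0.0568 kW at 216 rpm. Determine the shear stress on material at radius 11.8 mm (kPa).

ω = 2π·216/60 = 22.62 rad/s, so T = P/ω = 0.0568×10³ / 22.62 = 2.511 N·m.
J = π(d_o⁴ − d_i⁴)/32 = π(0.0287⁴ − 0.0184⁴)/32 = 5.536×10^-8 m⁴.
Shear stress varies linearly with radius: τ = T·r/J = 2.511 × 0.0118 / 5.536×10^-8 = 5.353×10^5 Pa.

535 kPa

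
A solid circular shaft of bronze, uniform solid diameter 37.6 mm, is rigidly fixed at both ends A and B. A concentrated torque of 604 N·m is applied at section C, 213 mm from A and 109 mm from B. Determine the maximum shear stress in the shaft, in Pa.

3.83e7 Pa

With uniform GJ and both ends fixed, compatibility θ_AC = θ_CB gives T_A·a = T_B·b, together with T_A + T_B = T₀.
T_A = T₀·b/(a+b) = 604.0·109/322.0 = 204.5 N·m; T_B = 399.5 N·m.
τ in each portion: τ_AC = 1.96×10^7 Pa, τ_CB = 3.83×10^7 Pa; maximum is in CB.
τ_max = T_CB·r/J = 399.5·0.0188/1.96×10^-7 = 3.828×10^7 Pa.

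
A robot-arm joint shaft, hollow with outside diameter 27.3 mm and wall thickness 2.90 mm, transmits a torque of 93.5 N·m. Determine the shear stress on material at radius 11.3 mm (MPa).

J = π(d_o⁴ − d_i⁴)/32 = π(0.0273⁴ − 0.0215⁴)/32 = 3.355×10^-8 m⁴.
Shear stress varies linearly with radius: τ = T·r/J = 93.50 × 0.0113 / 3.355×10^-8 = 3.149×10^7 Pa.

31.5 MPa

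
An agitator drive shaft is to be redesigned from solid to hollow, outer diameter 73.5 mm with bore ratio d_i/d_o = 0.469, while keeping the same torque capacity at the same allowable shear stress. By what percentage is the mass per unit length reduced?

19.4 %

Equal τ_max and T ⇒ the solid shaft needs d_s³ = d_o³(1−k⁴), so d_s = 73.5·(1−0.469⁴)^(1/3) = 72.29 mm.
Area ratio A_h/A_s = d_o²(1−k²)/d_s² = (1−k²)/(1−k⁴)^(2/3) = 0.8063.
Mass saving = 1 − 0.8063 = 19.4 %.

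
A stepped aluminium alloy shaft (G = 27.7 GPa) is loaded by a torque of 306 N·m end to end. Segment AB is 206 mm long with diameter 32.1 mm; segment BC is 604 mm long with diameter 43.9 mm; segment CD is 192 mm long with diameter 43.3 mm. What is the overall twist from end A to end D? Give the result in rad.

0.0463 rad

J_AB = π(0.0321)⁴/32 = 1.04×10^-7 m⁴; J_BC = π(0.0439)⁴/32 = 3.65×10^-7 m⁴; J_CD = π(0.0433)⁴/32 = 3.45×10^-7 m⁴.
θ = (T/G)·Σ L_i/J_i = (306.0/27.7×10⁹)·(0.206/1.04×10^-7 + 0.604/3.65×10^-7 + 0.192/3.45×10^-7) = 0.04628 rad.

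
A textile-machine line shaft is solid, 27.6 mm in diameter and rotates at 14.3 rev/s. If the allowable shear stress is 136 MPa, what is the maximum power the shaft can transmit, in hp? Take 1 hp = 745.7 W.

67.6 hp

J = πd⁴/32 = π(0.0276)⁴/32 = 5.697×10^-8 m⁴.
T_max = τ_allow·J/r = 1.36×10^8 × 5.697×10^-8 / 0.0138 = 561.4 N·m.
ω = 2π·14.3 = 89.85 rad/s, so P_max = T_max·ω = 5.044×10^4 W.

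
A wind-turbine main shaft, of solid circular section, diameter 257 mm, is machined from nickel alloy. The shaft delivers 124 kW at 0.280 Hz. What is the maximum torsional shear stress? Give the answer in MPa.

21.1 MPa

ω = 2π·0.280 = 1.759 rad/s, so T = P/ω = 124×10³ / 1.759 = 70480 N·m.
J = πd⁴/32 = π(0.257)⁴/32 = 4.283×10^-4 m⁴.
τ_max = T·r/J = 70480 × 0.129 / 4.283×10^-4 = 2.115×10^7 Pa.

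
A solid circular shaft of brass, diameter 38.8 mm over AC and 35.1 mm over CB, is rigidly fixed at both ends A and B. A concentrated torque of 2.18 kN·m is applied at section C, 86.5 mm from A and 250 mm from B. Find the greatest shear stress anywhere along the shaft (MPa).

Compatibility: T_A·a/J_AC = T_B·b/J_CB with T_A + T_B = T₀.
J_AC = 2.22×10^-7 m⁴, J_CB = 1.49×10^-7 m⁴, so T_A = T₀·(J_AC/a)/((J_AC/a)+(J_CB/b)) = 1770 N·m, T_B = 410.1 N·m.
τ in each portion: τ_AC = 1.54×10^8 Pa, τ_CB = 4.83×10^7 Pa; maximum is in AC.
τ_max = T_AC·r/J = 1770·0.0194/2.22×10^-7 = 1.543×10^8 Pa.

154 MPa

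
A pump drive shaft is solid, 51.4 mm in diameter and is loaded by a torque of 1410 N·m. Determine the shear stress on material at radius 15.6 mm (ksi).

J = πd⁴/32 = π(0.0514)⁴/32 = 6.853×10^-7 m⁴.
Shear stress varies linearly with radius: τ = T·r/J = 1410 × 0.0156 / 6.853×10^-7 = 3.210×10^7 Pa.

4.66 ksi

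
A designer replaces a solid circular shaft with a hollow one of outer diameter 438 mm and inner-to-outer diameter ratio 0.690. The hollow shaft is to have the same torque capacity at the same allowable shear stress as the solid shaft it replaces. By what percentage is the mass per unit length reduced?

37.8 %

Equal τ_max and T ⇒ the solid shaft needs d_s³ = d_o³(1−k⁴), so d_s = 438·(1−0.690⁴)^(1/3) = 402.0 mm.
Area ratio A_h/A_s = d_o²(1−k²)/d_s² = (1−k²)/(1−k⁴)^(2/3) = 0.6218.
Mass saving = 1 − 0.6218 = 37.8 %.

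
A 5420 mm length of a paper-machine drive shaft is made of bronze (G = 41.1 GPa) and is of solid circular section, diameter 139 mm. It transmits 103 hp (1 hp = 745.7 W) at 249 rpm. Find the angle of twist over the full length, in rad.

ω = 2π·249/60 = 26.08 rad/s, so T = P/ω = 103×745.7 / 26.08 = 2946 N·m.
J = πd⁴/32 = π(0.139)⁴/32 = 3.665×10^-5 m⁴.
θ = T·L/(G·J) = 2946 × 5.42 / (41.1×10⁹ × 3.665×10^-5) = 0.01060 rad.

0.0106 rad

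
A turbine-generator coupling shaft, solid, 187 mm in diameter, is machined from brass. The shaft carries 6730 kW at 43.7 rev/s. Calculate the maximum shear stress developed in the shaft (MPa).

ω = 2π·43.7 = 274.6 rad/s, so T = P/ω = 6730×10³ / 274.6 = 24510 N·m.
J = πd⁴/32 = π(0.187)⁴/32 = 1.201×10^-4 m⁴.
τ_max = T·r/J = 24510 × 0.0935 / 1.201×10^-4 = 1.909×10^7 Pa.

19.1 MPa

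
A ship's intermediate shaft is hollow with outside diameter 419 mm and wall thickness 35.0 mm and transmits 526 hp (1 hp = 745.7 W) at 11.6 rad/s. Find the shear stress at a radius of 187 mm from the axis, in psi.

ω = 11.6 rad/s, so T = P/ω = 526×745.7 / 11.60 = 33810 N·m.
J = π(d_o⁴ − d_i⁴)/32 = π(0.419⁴ − 0.349⁴)/32 = 1.569×10^-3 m⁴.
Shear stress varies linearly with radius: τ = T·r/J = 33810 × 0.187 / 1.569×10^-3 = 4.029×10^6 Pa.

584 psi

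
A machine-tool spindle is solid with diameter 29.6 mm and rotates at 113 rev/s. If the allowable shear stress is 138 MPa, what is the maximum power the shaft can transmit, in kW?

499 kW

J = πd⁴/32 = π(0.0296)⁴/32 = 7.536×10^-8 m⁴.
T_max = τ_allow·J/r = 1.38×10^8 × 7.536×10^-8 / 0.0148 = 702.7 N·m.
ω = 2π·113 = 710.0 rad/s, so P_max = T_max·ω = 4.989×10^5 W.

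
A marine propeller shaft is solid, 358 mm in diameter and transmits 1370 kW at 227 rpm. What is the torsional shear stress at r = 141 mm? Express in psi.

731 psi

ω = 2π·227/60 = 23.77 rad/s, so T = P/ω = 1370×10³ / 23.77 = 57630 N·m.
J = πd⁴/32 = π(0.358)⁴/32 = 1.613×10^-3 m⁴.
Shear stress varies linearly with radius: τ = T·r/J = 57630 × 0.141 / 1.613×10^-3 = 5.039×10^6 Pa.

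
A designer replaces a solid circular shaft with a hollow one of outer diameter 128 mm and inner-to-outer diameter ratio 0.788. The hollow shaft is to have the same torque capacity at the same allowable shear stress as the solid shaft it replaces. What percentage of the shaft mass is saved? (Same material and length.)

Equal τ_max and T ⇒ the solid shaft needs d_s³ = d_o³(1−k⁴), so d_s = 128·(1−0.788⁴)^(1/3) = 108.8 mm.
Area ratio A_h/A_s = d_o²(1−k²)/d_s² = (1−k²)/(1−k⁴)^(2/3) = 0.5245.
Mass saving = 1 − 0.5245 = 47.6 %.

47.6 %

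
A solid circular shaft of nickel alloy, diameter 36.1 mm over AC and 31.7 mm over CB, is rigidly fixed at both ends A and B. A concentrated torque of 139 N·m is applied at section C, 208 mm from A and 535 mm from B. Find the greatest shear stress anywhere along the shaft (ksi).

Compatibility: T_A·a/J_AC = T_B·b/J_CB with T_A + T_B = T₀.
J_AC = 1.67×10^-7 m⁴, J_CB = 9.91×10^-8 m⁴, so T_A = T₀·(J_AC/a)/((J_AC/a)+(J_CB/b)) = 112.9 N·m, T_B = 26.10 N·m.
τ in each portion: τ_AC = 1.22×10^7 Pa, τ_CB = 4.17×10^6 Pa; maximum is in AC.
τ_max = T_AC·r/J = 112.9·0.0181/1.67×10^-7 = 1.222×10^7 Pa.

1.77 ksi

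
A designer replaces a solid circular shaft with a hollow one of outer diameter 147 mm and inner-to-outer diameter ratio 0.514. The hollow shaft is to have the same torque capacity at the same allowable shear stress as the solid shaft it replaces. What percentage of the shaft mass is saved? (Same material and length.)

Equal τ_max and T ⇒ the solid shaft needs d_s³ = d_o³(1−k⁴), so d_s = 147·(1−0.514⁴)^(1/3) = 143.5 mm.
Area ratio A_h/A_s = d_o²(1−k²)/d_s² = (1−k²)/(1−k⁴)^(2/3) = 0.7722.
Mass saving = 1 − 0.7722 = 22.8 %.

22.8 %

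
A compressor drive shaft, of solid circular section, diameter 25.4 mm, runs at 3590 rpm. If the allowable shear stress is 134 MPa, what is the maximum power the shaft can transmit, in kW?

J = πd⁴/32 = π(0.0254)⁴/32 = 4.086×10^-8 m⁴.
T_max = τ_allow·J/r = 1.34×10^8 × 4.086×10^-8 / 0.0127 = 431.2 N·m.
ω = 2π·3590/60 = 375.9 rad/s, so P_max = T_max·ω = 1.621×10^5 W.

162 kW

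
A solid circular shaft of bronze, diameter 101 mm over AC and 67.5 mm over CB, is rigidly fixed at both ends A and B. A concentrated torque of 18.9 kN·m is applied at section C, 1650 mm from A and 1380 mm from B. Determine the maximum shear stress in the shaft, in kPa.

75400 kPa

Compatibility: T_A·a/J_AC = T_B·b/J_CB with T_A + T_B = T₀.
J_AC = 1.02×10^-5 m⁴, J_CB = 2.04×10^-6 m⁴, so T_A = T₀·(J_AC/a)/((J_AC/a)+(J_CB/b)) = 15260 N·m, T_B = 3640 N·m.
τ in each portion: τ_AC = 7.54×10^7 Pa, τ_CB = 6.03×10^7 Pa; maximum is in AC.
τ_max = T_AC·r/J = 15260·0.0505/1.02×10^-5 = 7.543×10^7 Pa.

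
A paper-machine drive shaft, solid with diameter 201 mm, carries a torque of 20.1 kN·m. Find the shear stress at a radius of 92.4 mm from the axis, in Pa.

J = πd⁴/32 = π(0.201)⁴/32 = 1.602×10^-4 m⁴.
Shear stress varies linearly with radius: τ = T·r/J = 20100 × 0.0924 / 1.602×10^-4 = 1.159×10^7 Pa.

1.16e7 Pa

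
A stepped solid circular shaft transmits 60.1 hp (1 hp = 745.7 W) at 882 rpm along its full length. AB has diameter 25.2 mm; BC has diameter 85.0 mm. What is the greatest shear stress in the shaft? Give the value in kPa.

154000 kPa

ω = 2π·882/60 = 92.36 rad/s, so T = P/ω = 60.1×745.7 / 92.36 = 485.2 N·m.
Under the same torque, τ_max = 16T/(πd³) is largest where d is smallest — segment AB (d = 25.2 mm).
τ_max = 16·485.2/(π·(0.0252)³) = 1.544×10^8 Pa.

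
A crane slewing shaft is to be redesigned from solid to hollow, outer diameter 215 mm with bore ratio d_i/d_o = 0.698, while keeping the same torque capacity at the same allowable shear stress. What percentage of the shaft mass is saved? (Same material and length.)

Equal τ_max and T ⇒ the solid shaft needs d_s³ = d_o³(1−k⁴), so d_s = 215·(1−0.698⁴)^(1/3) = 196.4 mm.
Area ratio A_h/A_s = d_o²(1−k²)/d_s² = (1−k²)/(1−k⁴)^(2/3) = 0.6143.
Mass saving = 1 − 0.6143 = 38.6 %.

38.6 %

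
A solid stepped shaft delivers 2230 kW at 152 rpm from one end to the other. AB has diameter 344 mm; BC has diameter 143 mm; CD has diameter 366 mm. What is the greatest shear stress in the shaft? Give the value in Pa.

ω = 2π·152/60 = 15.92 rad/s, so T = P/ω = 2230×10³ / 15.92 = 140100 N·m.
Under the same torque, τ_max = 16T/(πd³) is largest where d is smallest — segment BC (d = 143 mm).
τ_max = 16·140100/(π·(0.143)³) = 2.440×10^8 Pa.

2.44e8 Pa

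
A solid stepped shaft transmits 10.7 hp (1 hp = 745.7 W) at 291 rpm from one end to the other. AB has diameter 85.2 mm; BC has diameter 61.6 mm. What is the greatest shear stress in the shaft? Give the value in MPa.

ω = 2π·291/60 = 30.47 rad/s, so T = P/ω = 10.7×745.7 / 30.47 = 261.8 N·m.
Under the same torque, τ_max = 16T/(πd³) is largest where d is smallest — segment BC (d = 61.6 mm).
τ_max = 16·261.8/(π·(0.0616)³) = 5.705×10^6 Pa.

5.70 MPa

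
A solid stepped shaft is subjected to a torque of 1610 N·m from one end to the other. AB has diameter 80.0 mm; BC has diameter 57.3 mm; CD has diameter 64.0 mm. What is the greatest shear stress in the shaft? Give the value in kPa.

43600 kPa

Under the same torque, τ_max = 16T/(πd³) is largest where d is smallest — segment BC (d = 57.3 mm).
τ_max = 16·1610/(π·(0.0573)³) = 4.358×10^7 Pa.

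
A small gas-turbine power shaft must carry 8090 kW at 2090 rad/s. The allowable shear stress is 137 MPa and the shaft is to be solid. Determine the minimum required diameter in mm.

52.4 mm

ω = 2090 rad/s, so T = P/ω = 8090×10³ / 2090 = 3871 N·m.
For a solid shaft τ_max = 16T/(πd³), so d = (16T/(π τ_allow))^(1/3) = (16·3871/(π·1.37×10^8))^(1/3) = 0.05240 m.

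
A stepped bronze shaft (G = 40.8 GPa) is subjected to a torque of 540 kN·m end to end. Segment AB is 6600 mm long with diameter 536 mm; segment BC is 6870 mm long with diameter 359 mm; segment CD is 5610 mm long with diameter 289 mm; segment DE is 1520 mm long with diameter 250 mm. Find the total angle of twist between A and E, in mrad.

J_AB = π(0.536)⁴/32 = 8.10×10^-3 m⁴; J_BC = π(0.359)⁴/32 = 1.63×10^-3 m⁴; J_CD = π(0.289)⁴/32 = 6.85×10^-4 m⁴; J_DE = π(0.250)⁴/32 = 3.83×10^-4 m⁴.
θ = (T/G)·Σ L_i/J_i = (540000/40.8×10⁹)·(6.60/8.10×10^-3 + 6.87/1.63×10^-3 + 5.61/6.85×10^-4 + 1.52/3.83×10^-4) = 0.2274 rad.

227 mrad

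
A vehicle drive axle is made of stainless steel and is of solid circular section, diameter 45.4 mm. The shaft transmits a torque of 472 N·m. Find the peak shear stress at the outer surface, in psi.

J = πd⁴/32 = π(0.0454)⁴/32 = 4.171×10^-7 m⁴.
τ_max = T·r/J = 472.0 × 0.0227 / 4.171×10^-7 = 2.569×10^7 Pa.

3730 psi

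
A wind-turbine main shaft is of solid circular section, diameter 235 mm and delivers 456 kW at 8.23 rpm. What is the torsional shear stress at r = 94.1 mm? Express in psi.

ω = 2π·8.23/60 = 0.8618 rad/s, so T = P/ω = 456×10³ / 0.8618 = 529100 N·m.
J = πd⁴/32 = π(0.235)⁴/32 = 2.994×10^-4 m⁴.
Shear stress varies linearly with radius: τ = T·r/J = 529100 × 0.0941 / 2.994×10^-4 = 1.663×10^8 Pa.

24100 psi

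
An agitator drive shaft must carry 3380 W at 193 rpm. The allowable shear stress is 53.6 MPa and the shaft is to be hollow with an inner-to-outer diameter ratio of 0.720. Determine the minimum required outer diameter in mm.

27.9 mm

ω = 2π·193/60 = 20.21 rad/s, so T = P/ω = 3380 / 20.21 = 167.2 N·m.
For a hollow shaft with d_i/d_o = 0.720: τ_max = 16T/(π d_o³ (1−k⁴)), so d_o = [16T/(π τ_allow (1−k⁴))]^(1/3) = [16·167.2/(π·5.36×10^7·0.7313)]^(1/3) = 0.02791 m.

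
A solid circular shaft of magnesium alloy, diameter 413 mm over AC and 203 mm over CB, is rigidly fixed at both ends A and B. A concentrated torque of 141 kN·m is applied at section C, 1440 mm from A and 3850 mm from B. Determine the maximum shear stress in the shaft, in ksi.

Compatibility: T_A·a/J_AC = T_B·b/J_CB with T_A + T_B = T₀.
J_AC = 2.86×10^-3 m⁴, J_CB = 1.67×10^-4 m⁴, so T_A = T₀·(J_AC/a)/((J_AC/a)+(J_CB/b)) = 138000 N·m, T_B = 3012 N·m.
τ in each portion: τ_AC = 9.98×10^6 Pa, τ_CB = 1.83×10^6 Pa; maximum is in AC.
τ_max = T_AC·r/J = 138000·0.206/2.86×10^-3 = 9.976×10^6 Pa.

1.45 ksi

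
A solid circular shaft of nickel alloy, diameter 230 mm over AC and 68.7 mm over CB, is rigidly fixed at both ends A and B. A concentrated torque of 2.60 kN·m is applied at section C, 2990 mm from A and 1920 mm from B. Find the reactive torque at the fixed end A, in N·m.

Compatibility: T_A·a/J_AC = T_B·b/J_CB with T_A + T_B = T₀.
J_AC = 2.75×10^-4 m⁴, J_CB = 2.19×10^-6 m⁴, so T_A = T₀·(J_AC/a)/((J_AC/a)+(J_CB/b)) = 2568 N·m, T_B = 31.84 N·m.

2570 N·m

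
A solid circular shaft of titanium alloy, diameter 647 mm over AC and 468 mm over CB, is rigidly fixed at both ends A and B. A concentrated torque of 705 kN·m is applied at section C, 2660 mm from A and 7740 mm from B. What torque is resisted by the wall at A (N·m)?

Compatibility: T_A·a/J_AC = T_B·b/J_CB with T_A + T_B = T₀.
J_AC = 0.0172 m⁴, J_CB = 4.71×10^-3 m⁴, so T_A = T₀·(J_AC/a)/((J_AC/a)+(J_CB/b)) = 644400 N·m, T_B = 60620 N·m.

644000 N·m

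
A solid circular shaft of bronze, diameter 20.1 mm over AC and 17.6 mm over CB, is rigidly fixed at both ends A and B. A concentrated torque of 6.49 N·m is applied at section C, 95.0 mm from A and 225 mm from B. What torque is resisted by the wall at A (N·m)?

5.20 N·m

Compatibility: T_A·a/J_AC = T_B·b/J_CB with T_A + T_B = T₀.
J_AC = 1.60×10^-8 m⁴, J_CB = 9.42×10^-9 m⁴, so T_A = T₀·(J_AC/a)/((J_AC/a)+(J_CB/b)) = 5.199 N·m, T_B = 1.291 N·m.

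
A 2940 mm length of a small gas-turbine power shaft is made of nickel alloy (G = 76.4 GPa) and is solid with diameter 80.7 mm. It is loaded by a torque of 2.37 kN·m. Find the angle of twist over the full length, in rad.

0.0219 rad

J = πd⁴/32 = π(0.0807)⁴/32 = 4.164×10^-6 m⁴.
θ = T·L/(G·J) = 2370 × 2.94 / (76.4×10⁹ × 4.164×10^-6) = 0.02190 rad.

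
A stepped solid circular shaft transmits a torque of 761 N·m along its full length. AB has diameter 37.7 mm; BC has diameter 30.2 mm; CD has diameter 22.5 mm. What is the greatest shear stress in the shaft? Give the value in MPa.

340 MPa

Under the same torque, τ_max = 16T/(πd³) is largest where d is smallest — segment CD (d = 22.5 mm).
τ_max = 16·761.0/(π·(0.0225)³) = 3.403×10^8 Pa.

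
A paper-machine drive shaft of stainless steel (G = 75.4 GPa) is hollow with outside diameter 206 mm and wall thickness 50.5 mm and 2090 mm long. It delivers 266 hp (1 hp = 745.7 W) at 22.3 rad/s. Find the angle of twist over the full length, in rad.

0.00150 rad

ω = 22.3 rad/s, so T = P/ω = 266×745.7 / 22.30 = 8895 N·m.
J = π(d_o⁴ − d_i⁴)/32 = π(0.206⁴ − 0.105⁴)/32 = 1.649×10^-4 m⁴.
θ = T·L/(G·J) = 8895 × 2.09 / (75.4×10⁹ × 1.649×10^-4) = 1.496×10^-3 rad.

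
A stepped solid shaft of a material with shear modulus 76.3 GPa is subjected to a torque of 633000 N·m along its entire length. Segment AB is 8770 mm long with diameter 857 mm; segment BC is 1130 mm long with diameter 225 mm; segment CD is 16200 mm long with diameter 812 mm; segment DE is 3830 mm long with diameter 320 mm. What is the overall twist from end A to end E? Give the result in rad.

0.0726 rad

J_AB = π(0.857)⁴/32 = 0.0530 m⁴; J_BC = π(0.225)⁴/32 = 2.52×10^-4 m⁴; J_CD = π(0.812)⁴/32 = 0.0427 m⁴; J_DE = π(0.320)⁴/32 = 1.03×10^-3 m⁴.
θ = (T/G)·Σ L_i/J_i = (633000/76.3×10⁹)·(8.77/0.0530 + 1.13/2.52×10^-4 + 16.2/0.0427 + 3.83/1.03×10^-3) = 0.07265 rad.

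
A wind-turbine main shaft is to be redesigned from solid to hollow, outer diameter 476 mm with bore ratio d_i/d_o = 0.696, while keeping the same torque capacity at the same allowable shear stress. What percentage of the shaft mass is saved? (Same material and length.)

38.4 %

Equal τ_max and T ⇒ the solid shaft needs d_s³ = d_o³(1−k⁴), so d_s = 476·(1−0.696⁴)^(1/3) = 435.4 mm.
Area ratio A_h/A_s = d_o²(1−k²)/d_s² = (1−k²)/(1−k⁴)^(2/3) = 0.6162.
Mass saving = 1 − 0.6162 = 38.4 %.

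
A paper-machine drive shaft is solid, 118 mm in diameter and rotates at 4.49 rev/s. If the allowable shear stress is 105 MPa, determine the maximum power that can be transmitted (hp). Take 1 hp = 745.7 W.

1280 hp

J = πd⁴/32 = π(0.118)⁴/32 = 1.903×10^-5 m⁴.
T_max = τ_allow·J/r = 1.05×10^8 × 1.903×10^-5 / 0.0590 = 33870 N·m.
ω = 2π·4.49 = 28.21 rad/s, so P_max = T_max·ω = 9.556×10^5 W.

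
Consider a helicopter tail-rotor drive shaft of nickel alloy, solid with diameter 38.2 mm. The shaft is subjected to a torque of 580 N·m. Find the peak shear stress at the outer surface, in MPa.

53.0 MPa

J = πd⁴/32 = π(0.0382)⁴/32 = 2.091×10^-7 m⁴.
τ_max = T·r/J = 580.0 × 0.0191 / 2.091×10^-7 = 5.299×10^7 Pa.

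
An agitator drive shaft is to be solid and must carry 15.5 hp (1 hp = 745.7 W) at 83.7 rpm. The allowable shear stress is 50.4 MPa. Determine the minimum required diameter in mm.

51.1 mm

ω = 2π·83.7/60 = 8.765 rad/s, so T = P/ω = 15.5×745.7 / 8.765 = 1319 N·m.
For a solid shaft τ_max = 16T/(πd³), so d = (16T/(π τ_allow))^(1/3) = (16·1319/(π·5.04×10^7))^(1/3) = 0.05108 m.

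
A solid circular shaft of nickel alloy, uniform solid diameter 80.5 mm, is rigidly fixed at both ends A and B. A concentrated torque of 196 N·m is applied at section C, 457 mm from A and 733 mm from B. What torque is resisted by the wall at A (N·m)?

121 N·m

With uniform GJ and both ends fixed, compatibility θ_AC = θ_CB gives T_A·a = T_B·b, together with T_A + T_B = T₀.
T_A = T₀·b/(a+b) = 196.0·733/1190 = 120.7 N·m; T_B = 75.27 N·m.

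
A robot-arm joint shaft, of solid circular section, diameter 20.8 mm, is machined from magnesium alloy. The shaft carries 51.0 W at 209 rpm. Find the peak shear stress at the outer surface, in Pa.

ω = 2π·209/60 = 21.89 rad/s, so T = P/ω = 51.0 / 21.89 = 2.330 N·m.
J = πd⁴/32 = π(0.0208)⁴/32 = 1.838×10^-8 m⁴.
τ_max = T·r/J = 2.330 × 0.0104 / 1.838×10^-8 = 1.319×10^6 Pa.

1.32e6 Pa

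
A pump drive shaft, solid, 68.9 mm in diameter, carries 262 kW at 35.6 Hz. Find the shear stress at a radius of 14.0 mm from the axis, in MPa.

7.41 MPa

ω = 2π·35.6 = 223.7 rad/s, so T = P/ω = 262×10³ / 223.7 = 1171 N·m.
J = πd⁴/32 = π(0.0689)⁴/32 = 2.212×10^-6 m⁴.
Shear stress varies linearly with radius: τ = T·r/J = 1171 × 0.0140 / 2.212×10^-6 = 7.412×10^6 Pa.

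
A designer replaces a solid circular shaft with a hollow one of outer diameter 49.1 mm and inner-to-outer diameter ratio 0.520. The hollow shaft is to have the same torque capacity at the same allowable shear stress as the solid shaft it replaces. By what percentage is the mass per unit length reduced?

23.3 %

Equal τ_max and T ⇒ the solid shaft needs d_s³ = d_o³(1−k⁴), so d_s = 49.1·(1−0.520⁴)^(1/3) = 47.87 mm.
Area ratio A_h/A_s = d_o²(1−k²)/d_s² = (1−k²)/(1−k⁴)^(2/3) = 0.7675.
Mass saving = 1 − 0.7675 = 23.3 %.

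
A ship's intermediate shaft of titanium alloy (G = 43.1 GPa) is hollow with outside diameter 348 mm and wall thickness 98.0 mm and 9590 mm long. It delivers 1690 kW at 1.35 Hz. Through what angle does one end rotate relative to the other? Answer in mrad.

32.0 mrad

ω = 2π·1.35 = 8.482 rad/s, so T = P/ω = 1690×10³ / 8.482 = 199200 N·m.
J = π(d_o⁴ − d_i⁴)/32 = π(0.348⁴ − 0.152⁴)/32 = 1.387×10^-3 m⁴.
θ = T·L/(G·J) = 199200 × 9.59 / (43.1×10⁹ × 1.387×10^-3) = 0.03195 rad.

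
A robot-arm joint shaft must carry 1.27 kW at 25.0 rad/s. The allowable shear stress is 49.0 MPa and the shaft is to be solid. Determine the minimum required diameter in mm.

17.4 mm

ω = 25.0 rad/s, so T = P/ω = 1.27×10³ / 25.00 = 50.80 N·m.
For a solid shaft τ_max = 16T/(πd³), so d = (16T/(π τ_allow))^(1/3) = (16·50.80/(π·4.90×10^7))^(1/3) = 0.01741 m.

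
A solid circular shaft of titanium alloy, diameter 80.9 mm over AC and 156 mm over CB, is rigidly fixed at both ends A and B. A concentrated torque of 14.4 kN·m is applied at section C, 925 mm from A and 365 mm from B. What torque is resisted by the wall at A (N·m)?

400 N·m

Compatibility: T_A·a/J_AC = T_B·b/J_CB with T_A + T_B = T₀.
J_AC = 4.21×10^-6 m⁴, J_CB = 5.81×10^-5 m⁴, so T_A = T₀·(J_AC/a)/((J_AC/a)+(J_CB/b)) = 399.6 N·m, T_B = 14000 N·m.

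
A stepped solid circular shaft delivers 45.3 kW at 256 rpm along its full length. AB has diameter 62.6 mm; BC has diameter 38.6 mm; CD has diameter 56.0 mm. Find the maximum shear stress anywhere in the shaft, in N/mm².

150 N/mm²

ω = 2π·256/60 = 26.81 rad/s, so T = P/ω = 45.3×10³ / 26.81 = 1690 N·m.
Under the same torque, τ_max = 16T/(πd³) is largest where d is smallest — segment BC (d = 38.6 mm).
τ_max = 16·1690/(π·(0.0386)³) = 1.496×10^8 Pa.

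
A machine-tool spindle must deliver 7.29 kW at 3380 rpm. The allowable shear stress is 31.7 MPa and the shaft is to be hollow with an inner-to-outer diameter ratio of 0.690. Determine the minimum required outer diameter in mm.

ω = 2π·3380/60 = 354.0 rad/s, so T = P/ω = 7.29×10³ / 354.0 = 20.60 N·m.
For a hollow shaft with d_i/d_o = 0.690: τ_max = 16T/(π d_o³ (1−k⁴)), so d_o = [16T/(π τ_allow (1−k⁴))]^(1/3) = [16·20.60/(π·3.17×10^7·0.7733)]^(1/3) = 0.01623 m.

16.2 mm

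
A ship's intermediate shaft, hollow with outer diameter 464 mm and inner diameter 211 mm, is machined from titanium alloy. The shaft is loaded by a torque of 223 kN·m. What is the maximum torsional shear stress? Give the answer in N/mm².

J = π(d_o⁴ − d_i⁴)/32 = π(0.464⁴ − 0.211⁴)/32 = 4.356×10^-3 m⁴.
τ_max = T·r/J = 223000 × 0.232 / 4.356×10^-3 = 1.188×10^7 Pa.

11.9 N/mm²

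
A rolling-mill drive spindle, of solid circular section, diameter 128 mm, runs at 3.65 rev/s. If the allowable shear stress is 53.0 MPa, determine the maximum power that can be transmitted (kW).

J = πd⁴/32 = π(0.128)⁴/32 = 2.635×10^-5 m⁴.
T_max = τ_allow·J/r = 5.30×10^7 × 2.635×10^-5 / 0.0640 = 21820 N·m.
ω = 2π·3.65 = 22.93 rad/s, so P_max = T_max·ω = 5.005×10^5 W.

501 kW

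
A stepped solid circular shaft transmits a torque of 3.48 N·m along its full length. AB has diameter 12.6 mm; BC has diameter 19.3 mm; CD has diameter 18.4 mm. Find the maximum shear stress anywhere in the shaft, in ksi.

Under the same torque, τ_max = 16T/(πd³) is largest where d is smallest — segment AB (d = 12.6 mm).
τ_max = 16·3.480/(π·(0.0126)³) = 8.860×10^6 Pa.

1.29 ksi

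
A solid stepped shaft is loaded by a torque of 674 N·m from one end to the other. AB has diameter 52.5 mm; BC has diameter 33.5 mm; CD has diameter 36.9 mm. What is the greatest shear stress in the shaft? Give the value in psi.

Under the same torque, τ_max = 16T/(πd³) is largest where d is smallest — segment BC (d = 33.5 mm).
τ_max = 16·674.0/(π·(0.0335)³) = 9.131×10^7 Pa.

13200 psi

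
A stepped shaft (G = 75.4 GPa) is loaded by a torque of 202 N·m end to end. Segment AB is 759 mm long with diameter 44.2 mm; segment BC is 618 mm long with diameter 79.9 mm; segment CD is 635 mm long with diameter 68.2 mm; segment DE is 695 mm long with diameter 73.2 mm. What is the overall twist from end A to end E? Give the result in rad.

0.00730 rad

J_AB = π(0.0442)⁴/32 = 3.75×10^-7 m⁴; J_BC = π(0.0799)⁴/32 = 4.00×10^-6 m⁴; J_CD = π(0.0682)⁴/32 = 2.12×10^-6 m⁴; J_DE = π(0.0732)⁴/32 = 2.82×10^-6 m⁴.
θ = (T/G)·Σ L_i/J_i = (202.0/75.4×10⁹)·(0.759/3.75×10^-7 + 0.618/4.00×10^-6 + 0.635/2.12×10^-6 + 0.695/2.82×10^-6) = 7.302×10^-3 rad.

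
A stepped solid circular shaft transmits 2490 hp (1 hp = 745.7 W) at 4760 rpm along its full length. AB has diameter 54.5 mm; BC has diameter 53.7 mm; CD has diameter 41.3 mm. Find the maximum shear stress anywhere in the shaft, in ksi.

ω = 2π·4760/60 = 498.5 rad/s, so T = P/ω = 2490×745.7 / 498.5 = 3725 N·m.
Under the same torque, τ_max = 16T/(πd³) is largest where d is smallest — segment CD (d = 41.3 mm).
τ_max = 16·3725/(π·(0.0413)³) = 2.693×10^8 Pa.

39.1 ksi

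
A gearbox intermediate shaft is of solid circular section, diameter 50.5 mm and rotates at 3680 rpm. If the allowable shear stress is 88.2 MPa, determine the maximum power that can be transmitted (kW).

J = πd⁴/32 = π(0.0505)⁴/32 = 6.385×10^-7 m⁴.
T_max = τ_allow·J/r = 8.82×10^7 × 6.385×10^-7 / 0.0253 = 2230 N·m.
ω = 2π·3680/60 = 385.4 rad/s, so P_max = T_max·ω = 8.595×10^5 W.

860 kW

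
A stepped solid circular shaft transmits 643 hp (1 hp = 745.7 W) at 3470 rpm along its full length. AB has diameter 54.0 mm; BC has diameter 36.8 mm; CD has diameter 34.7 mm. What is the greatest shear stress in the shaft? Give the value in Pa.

ω = 2π·3470/60 = 363.4 rad/s, so T = P/ω = 643×745.7 / 363.4 = 1320 N·m.
Under the same torque, τ_max = 16T/(πd³) is largest where d is smallest — segment CD (d = 34.7 mm).
τ_max = 16·1320/(π·(0.0347)³) = 1.608×10^8 Pa.

1.61e8 Pa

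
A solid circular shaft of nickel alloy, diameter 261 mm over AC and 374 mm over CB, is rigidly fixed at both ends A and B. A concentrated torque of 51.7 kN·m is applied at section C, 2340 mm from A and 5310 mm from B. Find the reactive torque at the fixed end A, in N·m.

18100 N·m

Compatibility: T_A·a/J_AC = T_B·b/J_CB with T_A + T_B = T₀.
J_AC = 4.56×10^-4 m⁴, J_CB = 1.92×10^-3 m⁴, so T_A = T₀·(J_AC/a)/((J_AC/a)+(J_CB/b)) = 18090 N·m, T_B = 33610 N·m.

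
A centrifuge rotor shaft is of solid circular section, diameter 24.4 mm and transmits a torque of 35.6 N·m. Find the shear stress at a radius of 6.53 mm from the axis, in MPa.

6.68 MPa

J = πd⁴/32 = π(0.0244)⁴/32 = 3.480×10^-8 m⁴.
Shear stress varies linearly with radius: τ = T·r/J = 35.60 × 0.00653 / 3.480×10^-8 = 6.680×10^6 Pa.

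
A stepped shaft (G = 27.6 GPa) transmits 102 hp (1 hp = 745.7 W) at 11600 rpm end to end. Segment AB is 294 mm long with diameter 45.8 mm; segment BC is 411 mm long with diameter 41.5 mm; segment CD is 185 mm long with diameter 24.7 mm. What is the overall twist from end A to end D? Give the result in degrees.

ω = 2π·11600/60 = 1215 rad/s, so T = P/ω = 102×745.7 / 1215 = 62.61 N·m.
J_AB = π(0.0458)⁴/32 = 4.32×10^-7 m⁴; J_BC = π(0.0415)⁴/32 = 2.91×10^-7 m⁴; J_CD = π(0.0247)⁴/32 = 3.65×10^-8 m⁴.
θ = (T/G)·Σ L_i/J_i = (62.61/27.6×10⁹)·(0.294/4.32×10^-7 + 0.411/2.91×10^-7 + 0.185/3.65×10^-8) = 0.01623 rad.

0.930°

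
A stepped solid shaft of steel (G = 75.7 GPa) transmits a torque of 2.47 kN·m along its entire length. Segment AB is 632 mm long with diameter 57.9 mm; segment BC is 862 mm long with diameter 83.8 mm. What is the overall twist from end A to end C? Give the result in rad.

0.0245 rad

J_AB = π(0.0579)⁴/32 = 1.10×10^-6 m⁴; J_BC = π(0.0838)⁴/32 = 4.84×10^-6 m⁴.
θ = (T/G)·Σ L_i/J_i = (2470/75.7×10⁹)·(0.632/1.10×10^-6 + 0.862/4.84×10^-6) = 0.02450 rad.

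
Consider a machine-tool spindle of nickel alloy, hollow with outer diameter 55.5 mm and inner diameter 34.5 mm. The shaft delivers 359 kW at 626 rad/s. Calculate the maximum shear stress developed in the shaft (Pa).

ω = 626 rad/s, so T = P/ω = 359×10³ / 626.0 = 573.5 N·m.
J = π(d_o⁴ − d_i⁴)/32 = π(0.0555⁴ − 0.0345⁴)/32 = 7.924×10^-7 m⁴.
τ_max = T·r/J = 573.5 × 0.0278 / 7.924×10^-7 = 2.008×10^7 Pa.

2.01e7 Pa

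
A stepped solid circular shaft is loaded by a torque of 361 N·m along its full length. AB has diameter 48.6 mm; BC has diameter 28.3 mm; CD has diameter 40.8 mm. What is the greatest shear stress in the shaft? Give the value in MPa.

Under the same torque, τ_max = 16T/(πd³) is largest where d is smallest — segment BC (d = 28.3 mm).
τ_max = 16·361.0/(π·(0.0283)³) = 8.112×10^7 Pa.

81.1 MPa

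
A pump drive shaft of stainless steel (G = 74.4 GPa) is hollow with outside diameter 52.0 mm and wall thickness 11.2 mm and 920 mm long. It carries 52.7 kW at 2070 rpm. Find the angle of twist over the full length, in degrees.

0.268°

ω = 2π·2070/60 = 216.8 rad/s, so T = P/ω = 52.7×10³ / 216.8 = 243.1 N·m.
J = π(d_o⁴ − d_i⁴)/32 = π(0.0520⁴ − 0.0296⁴)/32 = 6.425×10^-7 m⁴.
θ = T·L/(G·J) = 243.1 × 0.920 / (74.4×10⁹ × 6.425×10^-7) = 4.679×10^-3 rad.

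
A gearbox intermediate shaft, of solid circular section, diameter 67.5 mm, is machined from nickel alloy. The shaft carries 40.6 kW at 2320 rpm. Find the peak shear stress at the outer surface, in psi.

401 psi

ω = 2π·2320/60 = 242.9 rad/s, so T = P/ω = 40.6×10³ / 242.9 = 167.1 N·m.
J = πd⁴/32 = π(0.0675)⁴/32 = 2.038×10^-6 m⁴.
τ_max = T·r/J = 167.1 × 0.0338 / 2.038×10^-6 = 2.767×10^6 Pa.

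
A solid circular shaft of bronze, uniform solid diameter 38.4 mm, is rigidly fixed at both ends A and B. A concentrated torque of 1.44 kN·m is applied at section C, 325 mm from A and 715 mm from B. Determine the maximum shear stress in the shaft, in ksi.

With uniform GJ and both ends fixed, compatibility θ_AC = θ_CB gives T_A·a = T_B·b, together with T_A + T_B = T₀.
T_A = T₀·b/(a+b) = 1440·715/1040 = 990.0 N·m; T_B = 450.0 N·m.
τ in each portion: τ_AC = 8.90×10^7 Pa, τ_CB = 4.05×10^7 Pa; maximum is in AC.
τ_max = T_AC·r/J = 990.0·0.0192/2.13×10^-7 = 8.905×10^7 Pa.

12.9 ksi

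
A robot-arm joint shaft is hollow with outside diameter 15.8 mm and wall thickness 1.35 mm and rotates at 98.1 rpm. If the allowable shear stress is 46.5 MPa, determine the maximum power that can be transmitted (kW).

J = π(d_o⁴ − d_i⁴)/32 = π(0.0158⁴ − 0.0131⁴)/32 = 3.227×10^-9 m⁴.
T_max = τ_allow·J/r = 4.65×10^7 × 3.227×10^-9 / 0.00790 = 18.99 N·m.
ω = 2π·98.1/60 = 10.27 rad/s, so P_max = T_max·ω = 195.1 W.

0.195 kW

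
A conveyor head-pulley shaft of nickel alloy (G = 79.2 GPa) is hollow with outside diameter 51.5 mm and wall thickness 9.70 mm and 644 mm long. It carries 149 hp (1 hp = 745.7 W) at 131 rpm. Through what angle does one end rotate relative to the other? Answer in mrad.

ω = 2π·131/60 = 13.72 rad/s, so T = P/ω = 149×745.7 / 13.72 = 8099 N·m.
J = π(d_o⁴ − d_i⁴)/32 = π(0.0515⁴ − 0.0321⁴)/32 = 5.864×10^-7 m⁴.
θ = T·L/(G·J) = 8099 × 0.644 / (79.2×10⁹ × 5.864×10^-7) = 0.1123 rad.

112 mrad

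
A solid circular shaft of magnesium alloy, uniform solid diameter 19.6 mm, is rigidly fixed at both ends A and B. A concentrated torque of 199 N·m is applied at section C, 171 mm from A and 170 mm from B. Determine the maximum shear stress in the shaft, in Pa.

With uniform GJ and both ends fixed, compatibility θ_AC = θ_CB gives T_A·a = T_B·b, together with T_A + T_B = T₀.
T_A = T₀·b/(a+b) = 199.0·170/341.0 = 99.21 N·m; T_B = 99.79 N·m.
τ in each portion: τ_AC = 6.71×10^7 Pa, τ_CB = 6.75×10^7 Pa; maximum is in CB.
τ_max = T_CB·r/J = 99.79·0.00980/1.45×10^-8 = 6.750×10^7 Pa.

6.75e7 Pa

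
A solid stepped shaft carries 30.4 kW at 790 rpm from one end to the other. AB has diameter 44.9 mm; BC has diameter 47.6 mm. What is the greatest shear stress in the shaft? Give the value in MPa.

20.7 MPa

ω = 2π·790/60 = 82.73 rad/s, so T = P/ω = 30.4×10³ / 82.73 = 367.5 N·m.
Under the same torque, τ_max = 16T/(πd³) is largest where d is smallest — segment AB (d = 44.9 mm).
τ_max = 16·367.5/(π·(0.0449)³) = 2.068×10^7 Pa.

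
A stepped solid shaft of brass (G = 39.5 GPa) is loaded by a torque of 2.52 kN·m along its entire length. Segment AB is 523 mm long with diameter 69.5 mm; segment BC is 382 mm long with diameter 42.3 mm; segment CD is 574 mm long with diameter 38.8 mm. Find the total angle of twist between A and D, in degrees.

J_AB = π(0.0695)⁴/32 = 2.29×10^-6 m⁴; J_BC = π(0.0423)⁴/32 = 3.14×10^-7 m⁴; J_CD = π(0.0388)⁴/32 = 2.22×10^-7 m⁴.
θ = (T/G)·Σ L_i/J_i = (2520/39.5×10⁹)·(0.523/2.29×10^-6 + 0.382/3.14×10^-7 + 0.574/2.22×10^-7) = 0.2567 rad.

14.7°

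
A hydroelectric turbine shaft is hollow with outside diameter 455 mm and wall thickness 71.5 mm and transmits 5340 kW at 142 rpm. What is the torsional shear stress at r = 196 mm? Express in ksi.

3.11 ksi

ω = 2π·142/60 = 14.87 rad/s, so T = P/ω = 5340×10³ / 14.87 = 359100 N·m.
J = π(d_o⁴ − d_i⁴)/32 = π(0.455⁴ − 0.312⁴)/32 = 3.277×10^-3 m⁴.
Shear stress varies linearly with radius: τ = T·r/J = 359100 × 0.196 / 3.277×10^-3 = 2.148×10^7 Pa.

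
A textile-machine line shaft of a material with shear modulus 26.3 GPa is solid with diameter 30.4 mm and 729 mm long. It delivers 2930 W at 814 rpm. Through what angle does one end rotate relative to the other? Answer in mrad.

11.4 mrad

ω = 2π·814/60 = 85.24 rad/s, so T = P/ω = 2930 / 85.24 = 34.37 N·m.
J = πd⁴/32 = π(0.0304)⁴/32 = 8.385×10^-8 m⁴.
θ = T·L/(G·J) = 34.37 × 0.729 / (26.3×10⁹ × 8.385×10^-8) = 0.01136 rad.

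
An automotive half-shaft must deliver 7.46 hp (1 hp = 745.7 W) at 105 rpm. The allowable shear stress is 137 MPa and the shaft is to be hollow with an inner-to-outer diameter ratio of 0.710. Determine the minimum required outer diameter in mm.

ω = 2π·105/60 = 11.00 rad/s, so T = P/ω = 7.46×745.7 / 11.00 = 505.9 N·m.
For a hollow shaft with d_i/d_o = 0.710: τ_max = 16T/(π d_o³ (1−k⁴)), so d_o = [16T/(π τ_allow (1−k⁴))]^(1/3) = [16·505.9/(π·1.37×10^8·0.7459)]^(1/3) = 0.02932 m.

29.3 mm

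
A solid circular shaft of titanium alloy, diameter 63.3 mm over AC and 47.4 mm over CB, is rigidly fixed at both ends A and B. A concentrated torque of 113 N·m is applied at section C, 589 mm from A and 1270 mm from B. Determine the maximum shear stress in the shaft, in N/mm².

Compatibility: T_A·a/J_AC = T_B·b/J_CB with T_A + T_B = T₀.
J_AC = 1.58×10^-6 m⁴, J_CB = 4.96×10^-7 m⁴, so T_A = T₀·(J_AC/a)/((J_AC/a)+(J_CB/b)) = 98.62 N·m, T_B = 14.38 N·m.
τ in each portion: τ_AC = 1.98×10^6 Pa, τ_CB = 6.88×10^5 Pa; maximum is in AC.
τ_max = T_AC·r/J = 98.62·0.0316/1.58×10^-6 = 1.980×10^6 Pa.

1.98 N/mm²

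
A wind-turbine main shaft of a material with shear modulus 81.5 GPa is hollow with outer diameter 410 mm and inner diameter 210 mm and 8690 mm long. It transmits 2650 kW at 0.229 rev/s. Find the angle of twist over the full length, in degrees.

ω = 2π·0.229 = 1.439 rad/s, so T = P/ω = 2650×10³ / 1.439 = 1.842e6 N·m.
J = π(d_o⁴ − d_i⁴)/32 = π(0.410⁴ − 0.210⁴)/32 = 2.583×10^-3 m⁴.
θ = T·L/(G·J) = 1.842e6 × 8.69 / (81.5×10⁹ × 2.583×10^-3) = 0.07602 rad.

4.36°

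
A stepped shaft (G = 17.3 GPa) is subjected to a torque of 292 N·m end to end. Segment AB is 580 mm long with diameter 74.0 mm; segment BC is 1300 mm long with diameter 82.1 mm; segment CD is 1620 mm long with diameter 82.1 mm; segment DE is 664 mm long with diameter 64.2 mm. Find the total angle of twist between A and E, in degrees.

J_AB = π(0.0740)⁴/32 = 2.94×10^-6 m⁴; J_BC = π(0.0821)⁴/32 = 4.46×10^-6 m⁴; J_CD = π(0.0821)⁴/32 = 4.46×10^-6 m⁴; J_DE = π(0.0642)⁴/32 = 1.67×10^-6 m⁴.
θ = (T/G)·Σ L_i/J_i = (292.0/17.3×10⁹)·(0.580/2.94×10^-6 + 1.30/4.46×10^-6 + 1.62/4.46×10^-6 + 0.664/1.67×10^-6) = 0.02109 rad.

1.21°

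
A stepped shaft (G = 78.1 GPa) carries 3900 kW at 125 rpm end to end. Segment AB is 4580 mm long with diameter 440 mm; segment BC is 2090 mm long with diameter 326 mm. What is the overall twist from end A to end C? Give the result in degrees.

0.684°

ω = 2π·125/60 = 13.09 rad/s, so T = P/ω = 3900×10³ / 13.09 = 297900 N·m.
J_AB = π(0.440)⁴/32 = 3.68×10^-3 m⁴; J_BC = π(0.326)⁴/32 = 1.11×10^-3 m⁴.
θ = (T/G)·Σ L_i/J_i = (297900/78.1×10⁹)·(4.58/3.68×10^-3 + 2.09/1.11×10^-3) = 0.01194 rad.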